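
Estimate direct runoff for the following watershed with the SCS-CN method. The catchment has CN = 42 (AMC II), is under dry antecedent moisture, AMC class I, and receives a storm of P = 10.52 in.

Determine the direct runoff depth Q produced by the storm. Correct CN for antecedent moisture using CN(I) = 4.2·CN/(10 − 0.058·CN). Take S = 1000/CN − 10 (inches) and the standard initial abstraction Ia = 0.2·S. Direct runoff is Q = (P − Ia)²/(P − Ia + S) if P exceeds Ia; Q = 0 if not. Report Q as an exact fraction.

CN(I) from CN(II)=42: (4.2·42)/(10 − 0.058·42) = 44100/1891 ≈ 23.321
Max retention: S = 1000/(44100/1891) − 10 = 14500/441 in (≈ 32.880 in)
Ia = 0.2S: 0.2·32.880 = 6.576 in (exactly 2900/441)
P − Ia = 10.520 − 6.576 = 43483/11025 ≈ 3.944 in (> 0, runoff occurs)
Q: (43483/11025)² ÷ (405983/11025) = 1890771289/4475962575 in (≈ 0.422 in)

Q = 1890771289/4475962575 in ≈ 0.422 in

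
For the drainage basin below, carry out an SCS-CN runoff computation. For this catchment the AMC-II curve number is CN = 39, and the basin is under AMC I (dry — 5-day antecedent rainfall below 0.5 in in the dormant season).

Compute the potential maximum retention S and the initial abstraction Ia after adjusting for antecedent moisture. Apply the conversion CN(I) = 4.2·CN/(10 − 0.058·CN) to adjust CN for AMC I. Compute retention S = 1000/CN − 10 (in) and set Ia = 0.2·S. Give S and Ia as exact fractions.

CN(I) from CN(II)=39: (4.2·39)/(10 − 0.058·39) = 81900/3869 ≈ 21.168
S = 1000/(81900/3869) − 10 = 30500/819 in ≈ 37.241 in
Initial abstraction Ia = S/5 = (30500/819)/5 = 6100/819 ≈ 7.448 in

S = 30500/819 in ≈ 37.241 in; Ia = 6100/819 in ≈ 7.448 in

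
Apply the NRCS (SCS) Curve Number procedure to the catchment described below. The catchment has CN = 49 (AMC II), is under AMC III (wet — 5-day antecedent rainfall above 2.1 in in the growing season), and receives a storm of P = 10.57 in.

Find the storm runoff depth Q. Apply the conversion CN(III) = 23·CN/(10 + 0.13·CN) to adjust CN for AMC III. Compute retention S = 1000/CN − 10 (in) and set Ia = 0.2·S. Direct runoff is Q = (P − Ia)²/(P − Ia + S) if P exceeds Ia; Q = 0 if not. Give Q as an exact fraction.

CN(III) from CN(II)=49: (23·49)/(10 + 0.13·49) = 112700/1637 ≈ 68.845
Max retention: S = 1000/(112700/1637) − 10 = 5100/1127 in (≈ 4.525 in)
Ia = 0.2·(5100/1127) = 1020/1127 in ≈ 0.905 in
P − Ia = 10.570 − 0.905 = 1089239/112700 ≈ 9.665 in (> 0, runoff occurs)
Q = (1089239/112700)²/((1089239/112700) + 5100/1127) = (1186441599121/12701290000)/(1599239/112700) = 1186441599121/180234235300 in ≈ 6.583 in

Q = 1186441599121/180234235300 in ≈ 6.583 in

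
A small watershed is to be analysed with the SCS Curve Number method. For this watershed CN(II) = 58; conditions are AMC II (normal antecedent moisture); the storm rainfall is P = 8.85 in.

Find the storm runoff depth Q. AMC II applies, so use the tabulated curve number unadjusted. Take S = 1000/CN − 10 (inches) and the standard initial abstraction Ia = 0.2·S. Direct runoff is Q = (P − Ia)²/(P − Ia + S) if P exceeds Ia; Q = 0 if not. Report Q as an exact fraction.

Q = 6143283/1641980 in ≈ 3.741 in

CN(II) = 58; AMC II needs no correction.
Max retention: S = 1000/58 − 10 = 210/29 in (≈ 7.241 in)
Initial abstraction Ia = S/5 = (210/29)/5 = 42/29 ≈ 1.448 in
P − Ia = 8.850 − 1.448 = 4293/580 ≈ 7.402 in (> 0, runoff occurs)
Q = (4293/580)²/((4293/580) + 210/29) = (18429849/336400)/(8493/580) = 6143283/1641980 in ≈ 3.741 in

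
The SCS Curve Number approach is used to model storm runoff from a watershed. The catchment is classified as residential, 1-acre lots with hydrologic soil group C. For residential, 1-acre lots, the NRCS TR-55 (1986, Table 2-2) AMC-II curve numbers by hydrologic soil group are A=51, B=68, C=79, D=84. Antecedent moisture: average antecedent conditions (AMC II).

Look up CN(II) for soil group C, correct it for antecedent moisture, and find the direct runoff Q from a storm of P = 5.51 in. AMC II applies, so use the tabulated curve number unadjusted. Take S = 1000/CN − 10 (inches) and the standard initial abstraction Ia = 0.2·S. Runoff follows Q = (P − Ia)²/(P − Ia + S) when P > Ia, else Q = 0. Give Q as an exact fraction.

NRCS table: residential, 1-acre lots, soil group C → CN(II) = 79
AMC II — tabulated CN = 79 applies directly.
Max retention: S = 1000/79 − 10 = 210/79 in (≈ 2.658 in)
Ia = 0.2S: 0.2·2.658 = 0.532 in (exactly 42/79)
P − Ia = 5.510 − 0.532 = 39329/7900 ≈ 4.978 in (> 0, runoff occurs)
Q: (39329/7900)² ÷ (60329/7900) = 1546770241/476599100 in (≈ 3.245 in)

Q = 1546770241/476599100 in ≈ 3.245 in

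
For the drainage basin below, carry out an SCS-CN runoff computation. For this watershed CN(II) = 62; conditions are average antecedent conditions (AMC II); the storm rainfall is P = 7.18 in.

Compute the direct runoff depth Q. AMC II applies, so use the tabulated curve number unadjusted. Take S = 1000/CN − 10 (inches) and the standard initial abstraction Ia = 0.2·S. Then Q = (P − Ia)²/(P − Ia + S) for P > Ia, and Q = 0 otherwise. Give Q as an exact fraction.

Q = 85174441/29029950 in ≈ 2.934 in

AMC II — tabulated CN = 62 applies directly.
Retention S: 1000/CN − 10 with CN=62.000 → S = 190/31 ≈ 6.129 in
Ia = 0.2S: 0.2·6.129 = 1.226 in (exactly 38/31)
Excess rainfall: 7.180 − 1.226 = 5.954 in; P > Ia so Q > 0
Q = (9229/1550)²/((9229/1550) + 190/31) = (85174441/2402500)/(18729/1550) = 85174441/29029950 in ≈ 2.934 in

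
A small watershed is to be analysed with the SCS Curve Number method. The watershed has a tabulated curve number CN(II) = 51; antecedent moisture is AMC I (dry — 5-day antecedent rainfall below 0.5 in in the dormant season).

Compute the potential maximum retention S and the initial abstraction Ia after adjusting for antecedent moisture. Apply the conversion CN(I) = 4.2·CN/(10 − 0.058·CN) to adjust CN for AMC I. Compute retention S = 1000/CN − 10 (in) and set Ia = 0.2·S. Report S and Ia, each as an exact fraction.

S = 3500/153 in ≈ 22.876 in; Ia = 700/153 in ≈ 4.575 in

CN(I) from CN(II)=51: (4.2·51)/(10 − 0.058·51) = 15300/503 ≈ 30.417
Retention S: 1000/CN − 10 with CN=30.417 → S = 3500/153 ≈ 22.876 in
Ia = 0.2S: 0.2·22.876 = 4.575 in (exactly 700/153)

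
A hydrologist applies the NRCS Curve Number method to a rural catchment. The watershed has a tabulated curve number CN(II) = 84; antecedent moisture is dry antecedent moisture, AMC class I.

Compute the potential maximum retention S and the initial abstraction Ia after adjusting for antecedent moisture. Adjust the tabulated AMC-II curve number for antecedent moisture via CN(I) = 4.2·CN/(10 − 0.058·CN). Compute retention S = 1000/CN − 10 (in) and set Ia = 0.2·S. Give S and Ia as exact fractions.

S = 2000/441 in ≈ 4.535 in; Ia = 400/441 in ≈ 0.907 in

CN(I) from CN(II)=84: (4.2·84)/(10 − 0.058·84) = 44100/641 ≈ 68.799
S = 1000/(44100/641) − 10 = 2000/441 in ≈ 4.535 in
Initial abstraction Ia = S/5 = (2000/441)/5 = 400/441 ≈ 0.907 in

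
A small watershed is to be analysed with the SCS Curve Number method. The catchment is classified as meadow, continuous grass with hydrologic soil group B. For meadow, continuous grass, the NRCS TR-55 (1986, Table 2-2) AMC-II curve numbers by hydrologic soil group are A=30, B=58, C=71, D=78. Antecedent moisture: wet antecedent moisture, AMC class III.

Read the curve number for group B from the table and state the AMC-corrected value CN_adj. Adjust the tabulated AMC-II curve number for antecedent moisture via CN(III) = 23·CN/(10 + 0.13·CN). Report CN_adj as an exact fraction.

NRCS table: meadow, continuous grass, soil group B → CN(II) = 58
CN(III) from CN(II)=58: (23·58)/(10 + 0.13·58) = 66700/877 ≈ 76.055

CN_adj = 66700/877 ≈ 76.055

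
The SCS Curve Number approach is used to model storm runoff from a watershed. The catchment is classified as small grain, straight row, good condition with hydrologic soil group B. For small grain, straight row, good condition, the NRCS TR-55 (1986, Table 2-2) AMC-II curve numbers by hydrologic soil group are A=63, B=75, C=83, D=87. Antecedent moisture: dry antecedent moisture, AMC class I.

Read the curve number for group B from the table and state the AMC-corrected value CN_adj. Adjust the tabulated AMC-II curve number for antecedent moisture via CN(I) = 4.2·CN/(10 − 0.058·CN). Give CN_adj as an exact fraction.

NRCS table: small grain, straight row, good condition, soil group B → CN(II) = 75
Adjust CN=75 to AMC I: 4.2·75/(10 − 0.058·75) → 315 ÷ (113/20) = 6300/113 ≈ 55.752

CN_adj = 6300/113 ≈ 55.752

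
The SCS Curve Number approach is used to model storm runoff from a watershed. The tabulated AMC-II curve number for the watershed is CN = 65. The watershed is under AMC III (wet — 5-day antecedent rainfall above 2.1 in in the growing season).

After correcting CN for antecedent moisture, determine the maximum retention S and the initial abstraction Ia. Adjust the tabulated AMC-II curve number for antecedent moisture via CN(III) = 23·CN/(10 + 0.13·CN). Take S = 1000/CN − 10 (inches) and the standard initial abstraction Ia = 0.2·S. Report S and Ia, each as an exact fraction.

S = 700/299 in ≈ 2.341 in; Ia = 140/299 in ≈ 0.468 in

Wet (AMC III): CN(III) = 23·65/(10 + 0.13·65) = 1495/(369/20) = 29900/369 ≈ 81.030
S = 1000/(29900/369) − 10 = 700/299 in ≈ 2.341 in
Initial abstraction Ia = S/5 = (700/299)/5 = 140/299 ≈ 0.468 in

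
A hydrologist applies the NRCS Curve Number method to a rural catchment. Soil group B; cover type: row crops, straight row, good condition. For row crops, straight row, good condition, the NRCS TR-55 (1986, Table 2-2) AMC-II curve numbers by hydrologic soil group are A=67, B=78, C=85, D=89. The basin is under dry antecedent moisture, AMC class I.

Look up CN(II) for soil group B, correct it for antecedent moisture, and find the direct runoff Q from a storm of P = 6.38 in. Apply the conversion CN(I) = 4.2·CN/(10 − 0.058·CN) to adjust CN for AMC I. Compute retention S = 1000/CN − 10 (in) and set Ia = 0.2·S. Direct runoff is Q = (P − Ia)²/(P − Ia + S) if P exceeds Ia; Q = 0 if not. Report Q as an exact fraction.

NRCS table: row crops, straight row, good condition, soil group B → CN(II) = 78
CN(I) from CN(II)=78: (4.2·78)/(10 − 0.058·78) = 81900/1369 ≈ 59.825
S = 1000/(81900/1369) − 10 = 5500/819 in ≈ 6.716 in
Initial abstraction Ia = S/5 = (5500/819)/5 = 1100/819 ≈ 1.343 in
P − Ia = 6.380 − 1.343 = 206261/40950 ≈ 5.037 in (> 0, runoff occurs)
Runoff Q = (P−Ia)²/(P−Ia+S) = (5.037)²/(5.037+6.716) = 3867600011/1791603450 ≈ 2.159 in

Q = 3867600011/1791603450 in ≈ 2.159 in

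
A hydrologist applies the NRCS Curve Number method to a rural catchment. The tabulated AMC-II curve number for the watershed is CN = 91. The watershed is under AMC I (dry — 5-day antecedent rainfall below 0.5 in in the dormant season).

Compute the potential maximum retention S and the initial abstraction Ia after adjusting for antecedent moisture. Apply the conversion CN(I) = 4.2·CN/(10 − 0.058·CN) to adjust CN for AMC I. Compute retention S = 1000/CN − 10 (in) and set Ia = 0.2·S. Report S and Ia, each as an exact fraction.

Dry (AMC I): CN(I) = 4.2·91/(10 − 0.058·91) = (1911/5)/(2361/500) = 63700/787 ≈ 80.940
Retention S: 1000/CN − 10 with CN=80.940 → S = 1500/637 ≈ 2.355 in
Initial abstraction Ia = S/5 = (1500/637)/5 = 300/637 ≈ 0.471 in

S = 1500/637 in ≈ 2.355 in; Ia = 300/637 in ≈ 0.471 in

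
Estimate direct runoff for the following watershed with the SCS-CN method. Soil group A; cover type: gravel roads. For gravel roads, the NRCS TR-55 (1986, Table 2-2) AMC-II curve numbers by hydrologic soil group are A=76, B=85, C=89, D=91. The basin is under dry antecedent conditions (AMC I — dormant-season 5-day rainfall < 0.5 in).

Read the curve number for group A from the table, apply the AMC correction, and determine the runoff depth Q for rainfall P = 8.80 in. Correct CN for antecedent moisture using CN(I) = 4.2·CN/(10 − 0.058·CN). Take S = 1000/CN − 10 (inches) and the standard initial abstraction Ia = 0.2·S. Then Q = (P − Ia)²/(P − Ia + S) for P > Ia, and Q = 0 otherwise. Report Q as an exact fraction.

Q = 5885476/1637895 in ≈ 3.593 in

NRCS table: gravel roads, soil group A → CN(II) = 76
CN(I) from CN(II)=76: (4.2·76)/(10 − 0.058·76) = 13300/233 ≈ 57.082
Max retention: S = 1000/(13300/233) − 10 = 1000/133 in (≈ 7.519 in)
Ia = 0.2S: 0.2·7.519 = 1.504 in (exactly 200/133)
Since P=8.800 > Ia=1.504: effective rainfall P−Ia = 4852/665 in
Q: (4852/665)² ÷ (9852/665) = 5885476/1637895 in (≈ 3.593 in)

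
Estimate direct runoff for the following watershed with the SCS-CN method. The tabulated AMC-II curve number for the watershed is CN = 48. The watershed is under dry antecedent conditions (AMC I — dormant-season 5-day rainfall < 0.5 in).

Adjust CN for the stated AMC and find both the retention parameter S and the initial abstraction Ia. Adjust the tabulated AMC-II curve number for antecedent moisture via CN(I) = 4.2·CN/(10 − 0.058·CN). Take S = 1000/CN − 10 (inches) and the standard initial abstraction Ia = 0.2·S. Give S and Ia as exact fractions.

S = 1625/63 in ≈ 25.794 in; Ia = 325/63 in ≈ 5.159 in

CN(I) from CN(II)=48: (4.2·48)/(10 − 0.058·48) = 12600/451 ≈ 27.938
Max retention: S = 1000/(12600/451) − 10 = 1625/63 in (≈ 25.794 in)
Ia = 0.2S: 0.2·25.794 = 5.159 in (exactly 325/63)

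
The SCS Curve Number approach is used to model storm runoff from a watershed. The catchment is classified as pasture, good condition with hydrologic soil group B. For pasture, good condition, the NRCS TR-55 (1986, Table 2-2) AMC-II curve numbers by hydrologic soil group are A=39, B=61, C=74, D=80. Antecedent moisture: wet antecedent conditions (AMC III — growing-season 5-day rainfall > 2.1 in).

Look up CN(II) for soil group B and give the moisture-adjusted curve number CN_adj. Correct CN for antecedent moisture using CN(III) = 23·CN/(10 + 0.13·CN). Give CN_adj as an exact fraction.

CN_adj = 140300/1793 ≈ 78.249

NRCS table: pasture, good condition, soil group B → CN(II) = 61
CN(III) from CN(II)=61: (23·61)/(10 + 0.13·61) = 140300/1793 ≈ 78.249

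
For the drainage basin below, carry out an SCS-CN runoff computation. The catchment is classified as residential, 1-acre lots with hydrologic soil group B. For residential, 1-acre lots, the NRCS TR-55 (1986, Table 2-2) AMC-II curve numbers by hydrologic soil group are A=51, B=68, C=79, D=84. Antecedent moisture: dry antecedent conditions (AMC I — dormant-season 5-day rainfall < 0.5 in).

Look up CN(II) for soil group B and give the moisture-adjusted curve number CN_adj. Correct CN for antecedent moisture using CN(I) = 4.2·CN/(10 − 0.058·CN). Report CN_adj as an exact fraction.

CN_adj = 35700/757 ≈ 47.160

NRCS table: residential, 1-acre lots, soil group B → CN(II) = 68
CN(I) from CN(II)=68: (4.2·68)/(10 − 0.058·68) = 35700/757 ≈ 47.160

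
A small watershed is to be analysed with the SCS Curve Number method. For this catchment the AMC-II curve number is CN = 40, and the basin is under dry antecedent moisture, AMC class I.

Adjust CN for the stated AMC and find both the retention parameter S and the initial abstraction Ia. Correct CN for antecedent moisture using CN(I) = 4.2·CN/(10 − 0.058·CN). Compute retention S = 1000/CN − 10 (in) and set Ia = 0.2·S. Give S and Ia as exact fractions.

S = 250/7 in ≈ 35.714 in; Ia = 50/7 in ≈ 7.143 in

Dry (AMC I): CN(I) = 4.2·40/(10 − 0.058·40) = 168/(192/25) = 175/8 ≈ 21.875
Retention S: 1000/CN − 10 with CN=21.875 → S = 250/7 ≈ 35.714 in
Initial abstraction Ia = S/5 = (250/7)/5 = 50/7 ≈ 7.143 in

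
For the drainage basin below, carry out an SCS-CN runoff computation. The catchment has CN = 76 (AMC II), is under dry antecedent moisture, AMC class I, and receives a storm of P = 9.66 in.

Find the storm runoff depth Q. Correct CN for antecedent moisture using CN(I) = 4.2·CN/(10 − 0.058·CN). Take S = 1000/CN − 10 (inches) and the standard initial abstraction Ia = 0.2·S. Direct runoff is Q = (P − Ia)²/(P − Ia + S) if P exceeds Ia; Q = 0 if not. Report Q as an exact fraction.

Q = 2941869121/693189350 in ≈ 4.244 in

CN(I) from CN(II)=76: (4.2·76)/(10 − 0.058·76) = 13300/233 ≈ 57.082
Retention S: 1000/CN − 10 with CN=57.082 → S = 1000/133 ≈ 7.519 in
Initial abstraction Ia = S/5 = (1000/133)/5 = 200/133 ≈ 1.504 in
Since P=9.660 > Ia=1.504: effective rainfall P−Ia = 54239/6650 in
Q = (54239/6650)²/((54239/6650) + 1000/133) = (2941869121/44222500)/(104239/6650) = 2941869121/693189350 in ≈ 4.244 in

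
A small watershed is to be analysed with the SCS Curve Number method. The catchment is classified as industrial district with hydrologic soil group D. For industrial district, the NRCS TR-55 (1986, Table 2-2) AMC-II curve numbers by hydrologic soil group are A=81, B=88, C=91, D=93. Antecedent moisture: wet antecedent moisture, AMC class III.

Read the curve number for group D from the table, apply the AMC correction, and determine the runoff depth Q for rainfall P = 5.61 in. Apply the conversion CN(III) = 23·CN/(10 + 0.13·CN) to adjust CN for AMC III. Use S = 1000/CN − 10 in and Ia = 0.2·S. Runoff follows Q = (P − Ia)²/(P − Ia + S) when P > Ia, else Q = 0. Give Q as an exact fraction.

Q = 1406546188441/268653908100 in ≈ 5.236 in

NRCS table: industrial district, soil group D → CN(II) = 93
Adjust CN=93 to AMC III: 23·93/(10 + 0.13·93) → 2139 ÷ (2209/100) = 213900/2209 ≈ 96.831
S = 1000/(213900/2209) − 10 = 700/2139 in ≈ 0.327 in
Initial abstraction Ia = S/5 = (700/2139)/5 = 140/2139 ≈ 0.065 in
Since P=5.610 > Ia=0.065: effective rainfall P−Ia = 1185979/213900 in
Q: (1185979/213900)² ÷ (1255979/213900) = 1406546188441/268653908100 in (≈ 5.236 in)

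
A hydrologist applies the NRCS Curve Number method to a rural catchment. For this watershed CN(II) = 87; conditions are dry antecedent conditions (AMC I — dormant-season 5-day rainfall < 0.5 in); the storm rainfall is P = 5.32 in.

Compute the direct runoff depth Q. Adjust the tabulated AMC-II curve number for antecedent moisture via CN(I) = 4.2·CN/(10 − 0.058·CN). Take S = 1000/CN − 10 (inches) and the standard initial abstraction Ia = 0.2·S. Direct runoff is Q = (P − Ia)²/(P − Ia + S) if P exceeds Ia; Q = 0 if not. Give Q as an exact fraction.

CN(I) from CN(II)=87: (4.2·87)/(10 − 0.058·87) = 182700/2477 ≈ 73.759
S = 1000/(182700/2477) − 10 = 6500/1827 in ≈ 3.558 in
Initial abstraction Ia = S/5 = (6500/1827)/5 = 1300/1827 ≈ 0.712 in
Excess rainfall: 5.320 − 0.712 = 4.608 in; P > Ia so Q > 0
Q = (210491/45675)²/((210491/45675) + 6500/1827) = (44306461081/2086205625)/(372991/45675) = 44306461081/17036363925 in ≈ 2.601 in

Q = 44306461081/17036363925 in ≈ 2.601 in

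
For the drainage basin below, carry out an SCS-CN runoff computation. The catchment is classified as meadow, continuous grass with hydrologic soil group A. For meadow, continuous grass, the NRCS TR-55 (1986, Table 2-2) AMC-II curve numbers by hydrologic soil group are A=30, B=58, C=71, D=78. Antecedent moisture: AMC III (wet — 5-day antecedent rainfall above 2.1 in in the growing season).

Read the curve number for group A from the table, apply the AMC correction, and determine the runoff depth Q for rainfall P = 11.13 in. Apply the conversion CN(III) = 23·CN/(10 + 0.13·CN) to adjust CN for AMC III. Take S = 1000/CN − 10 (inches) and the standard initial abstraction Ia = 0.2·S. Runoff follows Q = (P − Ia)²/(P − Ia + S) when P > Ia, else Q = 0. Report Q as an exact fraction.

NRCS table: meadow, continuous grass, soil group A → CN(II) = 30
Adjust CN=30 to AMC III: 23·30/(10 + 0.13·30) → 690 ÷ (139/10) = 6900/139 ≈ 49.640
Max retention: S = 1000/(6900/139) − 10 = 700/69 in (≈ 10.145 in)
Ia = 0.2·(700/69) = 140/69 in ≈ 2.029 in
Since P=11.130 > Ia=2.029: effective rainfall P−Ia = 62797/6900 in
Q = (62797/6900)²/((62797/6900) + 700/69) = (3943463209/47610000)/(132797/6900) = 563351887/130899900 in ≈ 4.304 in

Q = 563351887/130899900 in ≈ 4.304 in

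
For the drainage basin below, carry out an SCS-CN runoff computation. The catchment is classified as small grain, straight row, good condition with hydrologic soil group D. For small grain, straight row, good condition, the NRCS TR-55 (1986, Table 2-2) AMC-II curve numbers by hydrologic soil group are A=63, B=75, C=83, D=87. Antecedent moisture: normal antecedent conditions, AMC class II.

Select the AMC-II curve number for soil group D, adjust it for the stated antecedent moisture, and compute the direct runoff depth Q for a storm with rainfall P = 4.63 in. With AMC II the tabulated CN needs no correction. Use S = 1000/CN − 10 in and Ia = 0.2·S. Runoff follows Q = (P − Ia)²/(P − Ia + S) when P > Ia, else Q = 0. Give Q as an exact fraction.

Q = 1419857761/440924700 in ≈ 3.220 in

NRCS table: small grain, straight row, good condition, soil group D → CN(II) = 87
Average conditions: CN = 87 (no AMC adjustment).
Retention S: 1000/CN − 10 with CN=87.000 → S = 130/87 ≈ 1.494 in
Ia = 0.2·(130/87) = 26/87 in ≈ 0.299 in
P − Ia = 4.630 − 0.299 = 37681/8700 ≈ 4.331 in (> 0, runoff occurs)
Runoff Q = (P−Ia)²/(P−Ia+S) = (4.331)²/(4.331+1.494) = 1419857761/440924700 ≈ 3.220 in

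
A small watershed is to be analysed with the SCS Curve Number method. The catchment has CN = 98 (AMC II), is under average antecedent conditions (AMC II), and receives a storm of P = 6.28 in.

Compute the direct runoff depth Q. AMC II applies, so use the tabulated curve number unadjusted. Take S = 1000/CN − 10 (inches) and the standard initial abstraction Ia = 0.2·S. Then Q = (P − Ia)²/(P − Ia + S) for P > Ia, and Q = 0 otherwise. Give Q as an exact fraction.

Q = 58415449/9668925 in ≈ 6.042 in

Average conditions: CN = 98 (no AMC adjustment).
S = 1000/98 − 10 = 10/49 in ≈ 0.204 in
Ia = 0.2·(10/49) = 2/49 in ≈ 0.041 in
P − Ia = 6.280 − 0.041 = 7643/1225 ≈ 6.239 in (> 0, runoff occurs)
Q: (7643/1225)² ÷ (7893/1225) = 58415449/9668925 in (≈ 6.042 in)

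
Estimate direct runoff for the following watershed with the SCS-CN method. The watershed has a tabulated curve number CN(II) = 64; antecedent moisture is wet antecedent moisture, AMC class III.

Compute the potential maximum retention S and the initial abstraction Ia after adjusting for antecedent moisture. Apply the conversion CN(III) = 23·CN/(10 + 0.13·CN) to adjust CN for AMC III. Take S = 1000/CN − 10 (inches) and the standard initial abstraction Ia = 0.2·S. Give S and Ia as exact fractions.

S = 225/92 in ≈ 2.446 in; Ia = 45/92 in ≈ 0.489 in

Wet (AMC III): CN(III) = 23·64/(10 + 0.13·64) = 1472/(458/25) = 18400/229 ≈ 80.349
S = 1000/(18400/229) − 10 = 225/92 in ≈ 2.446 in
Ia = 0.2·(225/92) = 45/92 in ≈ 0.489 in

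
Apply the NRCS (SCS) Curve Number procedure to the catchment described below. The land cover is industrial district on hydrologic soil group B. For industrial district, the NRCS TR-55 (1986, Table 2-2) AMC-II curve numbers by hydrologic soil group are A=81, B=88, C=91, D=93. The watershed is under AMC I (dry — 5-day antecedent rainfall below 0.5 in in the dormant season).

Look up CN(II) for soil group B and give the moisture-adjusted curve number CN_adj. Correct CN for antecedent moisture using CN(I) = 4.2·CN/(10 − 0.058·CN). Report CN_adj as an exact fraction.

CN_adj = 3850/51 ≈ 75.490

NRCS table: industrial district, soil group B → CN(II) = 88
Adjust CN=88 to AMC I: 4.2·88/(10 − 0.058·88) → (1848/5) ÷ (612/125) = 3850/51 ≈ 75.490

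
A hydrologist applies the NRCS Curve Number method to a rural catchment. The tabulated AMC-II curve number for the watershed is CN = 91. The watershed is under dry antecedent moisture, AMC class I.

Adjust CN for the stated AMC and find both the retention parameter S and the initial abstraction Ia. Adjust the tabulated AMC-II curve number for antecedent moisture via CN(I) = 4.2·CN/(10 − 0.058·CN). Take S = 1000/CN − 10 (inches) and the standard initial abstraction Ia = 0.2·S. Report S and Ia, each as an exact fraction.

S = 1500/637 in ≈ 2.355 in; Ia = 300/637 in ≈ 0.471 in

CN(I) from CN(II)=91: (4.2·91)/(10 − 0.058·91) = 63700/787 ≈ 80.940
Max retention: S = 1000/(63700/787) − 10 = 1500/637 in (≈ 2.355 in)
Ia = 0.2S: 0.2·2.355 = 0.471 in (exactly 300/637)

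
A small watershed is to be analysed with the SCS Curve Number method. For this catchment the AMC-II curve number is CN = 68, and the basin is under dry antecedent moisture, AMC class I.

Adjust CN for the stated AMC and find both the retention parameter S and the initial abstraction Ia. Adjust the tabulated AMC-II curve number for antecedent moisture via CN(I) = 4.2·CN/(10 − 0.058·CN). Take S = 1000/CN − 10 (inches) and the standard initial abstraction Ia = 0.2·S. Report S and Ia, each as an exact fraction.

Adjust CN=68 to AMC I: 4.2·68/(10 − 0.058·68) → (1428/5) ÷ (757/125) = 35700/757 ≈ 47.160
Max retention: S = 1000/(35700/757) − 10 = 4000/357 in (≈ 11.204 in)
Ia = 0.2S: 0.2·11.204 = 2.241 in (exactly 800/357)

S = 4000/357 in ≈ 11.204 in; Ia = 800/357 in ≈ 2.241 in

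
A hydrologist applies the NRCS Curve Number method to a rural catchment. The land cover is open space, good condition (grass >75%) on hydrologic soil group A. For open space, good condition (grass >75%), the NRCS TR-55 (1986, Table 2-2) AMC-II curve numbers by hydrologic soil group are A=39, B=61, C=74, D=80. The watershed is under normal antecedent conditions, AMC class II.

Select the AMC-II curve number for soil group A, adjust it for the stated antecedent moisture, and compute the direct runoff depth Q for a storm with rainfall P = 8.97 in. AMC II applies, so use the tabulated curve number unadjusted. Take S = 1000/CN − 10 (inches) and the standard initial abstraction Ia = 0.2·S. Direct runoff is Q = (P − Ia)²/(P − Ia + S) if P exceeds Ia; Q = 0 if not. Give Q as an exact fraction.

NRCS table: open space, good condition (grass >75%), soil group A → CN(II) = 39
AMC II — tabulated CN = 39 applies directly.
Retention S: 1000/CN − 10 with CN=39.000 → S = 610/39 ≈ 15.641 in
Ia = 0.2S: 0.2·15.641 = 3.128 in (exactly 122/39)
P − Ia = 8.970 − 3.128 = 22783/3900 ≈ 5.842 in (> 0, runoff occurs)
Q = (22783/3900)²/((22783/3900) + 610/39) = (519065089/15210000)/(83783/3900) = 519065089/326753700 in ≈ 1.589 in

Q = 519065089/326753700 in ≈ 1.589 in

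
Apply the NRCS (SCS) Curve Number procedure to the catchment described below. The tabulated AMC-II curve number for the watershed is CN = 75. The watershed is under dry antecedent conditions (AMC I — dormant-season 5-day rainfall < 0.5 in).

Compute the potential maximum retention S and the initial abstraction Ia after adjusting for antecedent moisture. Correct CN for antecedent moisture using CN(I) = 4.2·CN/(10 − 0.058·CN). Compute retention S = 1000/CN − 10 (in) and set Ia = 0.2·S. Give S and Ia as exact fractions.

S = 500/63 in ≈ 7.937 in; Ia = 100/63 in ≈ 1.587 in

Adjust CN=75 to AMC I: 4.2·75/(10 − 0.058·75) → 315 ÷ (113/20) = 6300/113 ≈ 55.752
S = 1000/(6300/113) − 10 = 500/63 in ≈ 7.937 in
Ia = 0.2S: 0.2·7.937 = 1.587 in (exactly 100/63)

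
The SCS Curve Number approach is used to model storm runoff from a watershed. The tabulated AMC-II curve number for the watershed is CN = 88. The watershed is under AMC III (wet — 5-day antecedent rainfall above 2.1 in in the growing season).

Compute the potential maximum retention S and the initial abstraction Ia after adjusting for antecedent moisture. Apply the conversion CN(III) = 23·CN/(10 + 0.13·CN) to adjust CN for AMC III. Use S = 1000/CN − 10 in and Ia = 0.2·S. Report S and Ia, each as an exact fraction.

CN(III) from CN(II)=88: (23·88)/(10 + 0.13·88) = 6325/67 ≈ 94.403
Max retention: S = 1000/(6325/67) − 10 = 150/253 in (≈ 0.593 in)
Ia = 0.2·(150/253) = 30/253 in ≈ 0.119 in

S = 150/253 in ≈ 0.593 in; Ia = 30/253 in ≈ 0.119 in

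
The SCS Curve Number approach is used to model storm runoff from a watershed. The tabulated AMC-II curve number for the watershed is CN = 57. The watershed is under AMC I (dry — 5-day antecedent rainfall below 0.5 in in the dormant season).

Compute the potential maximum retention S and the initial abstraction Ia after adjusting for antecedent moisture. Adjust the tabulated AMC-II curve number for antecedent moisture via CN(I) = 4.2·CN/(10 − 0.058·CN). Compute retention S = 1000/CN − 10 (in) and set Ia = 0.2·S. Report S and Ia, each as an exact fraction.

Adjust CN=57 to AMC I: 4.2·57/(10 − 0.058·57) → (1197/5) ÷ (3347/500) = 119700/3347 ≈ 35.763
Max retention: S = 1000/(119700/3347) − 10 = 21500/1197 in (≈ 17.962 in)
Ia = 0.2·(21500/1197) = 4300/1197 in ≈ 3.592 in

S = 21500/1197 in ≈ 17.962 in; Ia = 4300/1197 in ≈ 3.592 in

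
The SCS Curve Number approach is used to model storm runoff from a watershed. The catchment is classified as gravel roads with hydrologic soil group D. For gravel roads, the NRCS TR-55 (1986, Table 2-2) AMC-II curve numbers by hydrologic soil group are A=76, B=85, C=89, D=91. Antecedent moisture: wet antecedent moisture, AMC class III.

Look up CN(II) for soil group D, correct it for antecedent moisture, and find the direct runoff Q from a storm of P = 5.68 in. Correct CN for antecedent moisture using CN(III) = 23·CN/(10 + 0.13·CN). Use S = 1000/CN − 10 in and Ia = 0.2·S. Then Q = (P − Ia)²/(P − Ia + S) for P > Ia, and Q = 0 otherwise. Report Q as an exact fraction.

NRCS table: gravel roads, soil group D → CN(II) = 91
Adjust CN=91 to AMC III: 23·91/(10 + 0.13·91) → 2093 ÷ (2183/100) = 209300/2183 ≈ 95.877
Max retention: S = 1000/(209300/2183) − 10 = 900/2093 in (≈ 0.430 in)
Ia = 0.2S: 0.2·0.430 = 0.086 in (exactly 180/2093)
Since P=5.680 > Ia=0.086: effective rainfall P−Ia = 292706/52325 in
Q = (292706/52325)²/((292706/52325) + 900/2093) = (85676802436/2737905625)/(315206/52325) = 42838401218/8246576975 in ≈ 5.195 in

Q = 42838401218/8246576975 in ≈ 5.195 in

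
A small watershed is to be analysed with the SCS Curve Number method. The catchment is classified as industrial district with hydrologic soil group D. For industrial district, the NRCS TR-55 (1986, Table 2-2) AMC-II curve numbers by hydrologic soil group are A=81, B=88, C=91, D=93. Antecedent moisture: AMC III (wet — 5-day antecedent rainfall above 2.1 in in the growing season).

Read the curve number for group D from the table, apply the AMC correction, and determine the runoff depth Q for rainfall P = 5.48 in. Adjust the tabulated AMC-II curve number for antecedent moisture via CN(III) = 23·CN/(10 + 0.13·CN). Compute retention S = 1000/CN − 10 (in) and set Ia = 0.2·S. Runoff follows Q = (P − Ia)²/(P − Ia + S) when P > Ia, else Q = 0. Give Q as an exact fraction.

NRCS table: industrial district, soil group D → CN(II) = 93
CN(III) from CN(II)=93: (23·93)/(10 + 0.13·93) = 213900/2209 ≈ 96.831
Retention S: 1000/CN − 10 with CN=96.831 → S = 700/2139 ≈ 0.327 in
Ia = 0.2S: 0.2·0.327 = 0.065 in (exactly 140/2139)
Since P=5.480 > Ia=0.065: effective rainfall P−Ia = 289543/53475 in
Runoff Q = (P−Ia)²/(P−Ia+S) = (5.415)²/(5.415+0.327) = 83835148849/16419124425 ≈ 5.106 in

Q = 83835148849/16419124425 in ≈ 5.106 in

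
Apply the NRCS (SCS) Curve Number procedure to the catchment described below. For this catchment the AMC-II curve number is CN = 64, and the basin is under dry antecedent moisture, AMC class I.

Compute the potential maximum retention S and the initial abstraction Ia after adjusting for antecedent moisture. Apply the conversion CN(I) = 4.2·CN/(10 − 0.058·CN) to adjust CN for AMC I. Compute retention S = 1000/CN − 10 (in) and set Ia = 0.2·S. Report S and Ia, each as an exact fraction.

Adjust CN=64 to AMC I: 4.2·64/(10 − 0.058·64) → (1344/5) ÷ (786/125) = 5600/131 ≈ 42.748
S = 1000/(5600/131) − 10 = 375/28 in ≈ 13.393 in
Ia = 0.2·(375/28) = 75/28 in ≈ 2.679 in

S = 375/28 in ≈ 13.393 in; Ia = 75/28 in ≈ 2.679 in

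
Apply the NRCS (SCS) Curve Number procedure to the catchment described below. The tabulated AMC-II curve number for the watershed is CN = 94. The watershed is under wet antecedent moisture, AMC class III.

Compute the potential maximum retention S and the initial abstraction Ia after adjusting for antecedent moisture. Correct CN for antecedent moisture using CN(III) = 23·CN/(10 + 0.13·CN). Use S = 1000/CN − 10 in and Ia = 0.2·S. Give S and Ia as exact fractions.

S = 300/1081 in ≈ 0.278 in; Ia = 60/1081 in ≈ 0.056 in

CN(III) from CN(II)=94: (23·94)/(10 + 0.13·94) = 108100/1111 ≈ 97.300
Retention S: 1000/CN − 10 with CN=97.300 → S = 300/1081 ≈ 0.278 in
Ia = 0.2·(300/1081) = 60/1081 in ≈ 0.056 in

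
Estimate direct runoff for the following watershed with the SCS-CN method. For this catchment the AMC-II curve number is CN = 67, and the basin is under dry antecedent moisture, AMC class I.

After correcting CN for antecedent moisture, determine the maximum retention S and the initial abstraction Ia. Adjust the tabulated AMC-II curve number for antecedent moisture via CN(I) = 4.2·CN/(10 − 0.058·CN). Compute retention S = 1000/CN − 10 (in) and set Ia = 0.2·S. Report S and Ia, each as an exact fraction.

Dry (AMC I): CN(I) = 4.2·67/(10 − 0.058·67) = (1407/5)/(3057/500) = 46900/1019 ≈ 46.026
S = 1000/(46900/1019) − 10 = 5500/469 in ≈ 11.727 in
Initial abstraction Ia = S/5 = (5500/469)/5 = 1100/469 ≈ 2.345 in

S = 5500/469 in ≈ 11.727 in; Ia = 1100/469 in ≈ 2.345 in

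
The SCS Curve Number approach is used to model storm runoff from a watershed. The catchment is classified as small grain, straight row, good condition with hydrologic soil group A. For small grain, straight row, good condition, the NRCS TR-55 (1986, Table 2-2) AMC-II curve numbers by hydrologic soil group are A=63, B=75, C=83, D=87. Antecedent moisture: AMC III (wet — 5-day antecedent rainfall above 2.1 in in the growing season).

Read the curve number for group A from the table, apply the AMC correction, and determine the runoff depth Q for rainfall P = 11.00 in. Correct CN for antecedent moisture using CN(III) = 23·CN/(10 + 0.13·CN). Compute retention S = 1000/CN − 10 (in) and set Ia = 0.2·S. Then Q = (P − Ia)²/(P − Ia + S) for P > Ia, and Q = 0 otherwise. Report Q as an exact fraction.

Q = 231009601/27384651 in ≈ 8.436 in

NRCS table: small grain, straight row, good condition, soil group A → CN(II) = 63
CN(III) from CN(II)=63: (23·63)/(10 + 0.13·63) = 144900/1819 ≈ 79.659
S = 1000/(144900/1819) − 10 = 3700/1449 in ≈ 2.553 in
Ia = 0.2S: 0.2·2.553 = 0.511 in (exactly 740/1449)
Since P=11.000 > Ia=0.511: effective rainfall P−Ia = 15199/1449 in
Q: (15199/1449)² ÷ (18899/1449) = 231009601/27384651 in (≈ 8.436 in)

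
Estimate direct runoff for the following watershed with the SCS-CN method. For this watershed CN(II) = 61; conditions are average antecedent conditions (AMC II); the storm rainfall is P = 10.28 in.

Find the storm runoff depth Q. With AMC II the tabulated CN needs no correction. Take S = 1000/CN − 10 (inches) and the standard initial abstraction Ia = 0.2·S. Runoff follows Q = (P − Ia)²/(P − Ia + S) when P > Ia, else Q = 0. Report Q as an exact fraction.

CN(II) = 61; AMC II needs no correction.
S = 1000/61 − 10 = 390/61 in ≈ 6.393 in
Ia = 0.2·(390/61) = 78/61 in ≈ 1.279 in
Excess rainfall: 10.280 − 1.279 = 9.001 in; P > Ia so Q > 0
Q: (13727/1525)² ÷ (23477/1525) = 188430529/35802425 in (≈ 5.263 in)

Q = 188430529/35802425 in ≈ 5.263 in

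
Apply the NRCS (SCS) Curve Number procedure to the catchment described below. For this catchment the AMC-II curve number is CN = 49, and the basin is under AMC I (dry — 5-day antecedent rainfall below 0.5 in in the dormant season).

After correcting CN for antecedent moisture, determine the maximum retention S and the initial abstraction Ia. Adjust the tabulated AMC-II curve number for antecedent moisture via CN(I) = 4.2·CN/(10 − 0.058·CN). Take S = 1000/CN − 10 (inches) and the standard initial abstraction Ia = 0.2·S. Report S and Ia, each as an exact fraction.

S = 8500/343 in ≈ 24.781 in; Ia = 1700/343 in ≈ 4.956 in

Dry (AMC I): CN(I) = 4.2·49/(10 − 0.058·49) = (1029/5)/(3579/500) = 34300/1193 ≈ 28.751
S = 1000/(34300/1193) − 10 = 8500/343 in ≈ 24.781 in
Ia = 0.2S: 0.2·24.781 = 4.956 in (exactly 1700/343)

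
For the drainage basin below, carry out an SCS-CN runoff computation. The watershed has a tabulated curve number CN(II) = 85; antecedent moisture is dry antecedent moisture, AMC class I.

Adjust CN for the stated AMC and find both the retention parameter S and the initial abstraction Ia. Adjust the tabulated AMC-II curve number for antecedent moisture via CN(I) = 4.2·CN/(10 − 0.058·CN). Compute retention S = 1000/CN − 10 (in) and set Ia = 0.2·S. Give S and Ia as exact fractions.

S = 500/119 in ≈ 4.202 in; Ia = 100/119 in ≈ 0.840 in

Adjust CN=85 to AMC I: 4.2·85/(10 − 0.058·85) → 357 ÷ (507/100) = 11900/169 ≈ 70.414
Retention S: 1000/CN − 10 with CN=70.414 → S = 500/119 ≈ 4.202 in
Ia = 0.2·(500/119) = 100/119 in ≈ 0.840 in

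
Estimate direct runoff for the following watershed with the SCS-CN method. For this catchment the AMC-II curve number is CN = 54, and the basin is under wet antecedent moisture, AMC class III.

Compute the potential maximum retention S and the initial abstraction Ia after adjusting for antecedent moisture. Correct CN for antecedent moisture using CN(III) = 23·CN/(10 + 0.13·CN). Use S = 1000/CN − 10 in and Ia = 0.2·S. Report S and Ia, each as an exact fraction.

S = 100/27 in ≈ 3.704 in; Ia = 20/27 in ≈ 0.741 in

Adjust CN=54 to AMC III: 23·54/(10 + 0.13·54) → 1242 ÷ (851/50) = 2700/37 ≈ 72.973
Retention S: 1000/CN − 10 with CN=72.973 → S = 100/27 ≈ 3.704 in
Initial abstraction Ia = S/5 = (100/27)/5 = 20/27 ≈ 0.741 in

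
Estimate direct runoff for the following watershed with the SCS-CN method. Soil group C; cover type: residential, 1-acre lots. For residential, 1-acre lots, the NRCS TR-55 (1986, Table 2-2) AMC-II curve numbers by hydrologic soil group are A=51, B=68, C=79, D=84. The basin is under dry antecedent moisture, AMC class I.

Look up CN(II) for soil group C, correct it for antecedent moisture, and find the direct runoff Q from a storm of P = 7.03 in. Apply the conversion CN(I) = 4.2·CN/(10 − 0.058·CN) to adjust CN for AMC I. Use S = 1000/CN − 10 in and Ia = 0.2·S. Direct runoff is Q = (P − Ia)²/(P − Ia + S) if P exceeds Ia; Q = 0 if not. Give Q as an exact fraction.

Q = 2073618369/754742300 in ≈ 2.747 in

NRCS table: residential, 1-acre lots, soil group C → CN(II) = 79
Adjust CN=79 to AMC I: 4.2·79/(10 − 0.058·79) → (1659/5) ÷ (2709/500) = 7900/129 ≈ 61.240
Max retention: S = 1000/(7900/129) − 10 = 500/79 in (≈ 6.329 in)
Initial abstraction Ia = S/5 = (500/79)/5 = 100/79 ≈ 1.266 in
Excess rainfall: 7.030 − 1.266 = 5.764 in; P > Ia so Q > 0
Runoff Q = (P−Ia)²/(P−Ia+S) = (5.764)²/(5.764+6.329) = 2073618369/754742300 ≈ 2.747 in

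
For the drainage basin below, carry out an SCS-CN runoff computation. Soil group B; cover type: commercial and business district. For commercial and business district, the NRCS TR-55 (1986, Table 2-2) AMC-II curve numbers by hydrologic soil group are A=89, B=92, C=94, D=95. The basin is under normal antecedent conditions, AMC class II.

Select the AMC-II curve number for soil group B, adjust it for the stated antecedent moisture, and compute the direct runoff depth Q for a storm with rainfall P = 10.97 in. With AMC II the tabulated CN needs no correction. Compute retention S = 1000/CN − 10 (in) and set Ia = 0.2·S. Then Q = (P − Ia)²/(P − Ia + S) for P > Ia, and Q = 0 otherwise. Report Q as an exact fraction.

Q = 616578561/61711300 in ≈ 9.991 in

NRCS table: commercial and business district, soil group B → CN(II) = 92
Average conditions: CN = 92 (no AMC adjustment).
Max retention: S = 1000/92 − 10 = 20/23 in (≈ 0.870 in)
Initial abstraction Ia = S/5 = (20/23)/5 = 4/23 ≈ 0.174 in
Excess rainfall: 10.970 − 0.174 = 10.796 in; P > Ia so Q > 0
Q = (24831/2300)²/((24831/2300) + 20/23) = (616578561/5290000)/(26831/2300) = 616578561/61711300 in ≈ 9.991 in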